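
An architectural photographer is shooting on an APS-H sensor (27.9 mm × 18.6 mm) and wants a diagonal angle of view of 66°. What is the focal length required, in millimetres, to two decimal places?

Sensor diagonal = √(27.9² + 18.6²) = √1124.3700 ≈ 33.5316 mm.
From α = 2·arctan(d/2f) we get f = d / (2·tan(α/2)).
With d = 33.5316 mm and α/2 = 33°, tan(α/2) ≈ 0.64941, so f ≈ 33.5316 / 1.29882 ≈ 25.8171 mm.

25.82 mm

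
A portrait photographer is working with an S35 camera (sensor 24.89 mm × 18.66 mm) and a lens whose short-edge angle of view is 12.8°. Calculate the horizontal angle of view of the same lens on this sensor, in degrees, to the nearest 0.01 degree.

17.02°

From the short-edge AOV: f = 18.66 / (2·tan(6.4°)) = 18.66 / 0.22434 ≈ 83.1788 mm.
Horizontal AOV = 2·arctan(24.89 / (2 × 83.1788)) = 2·arctan(0.14962) ≈ 17.0187°.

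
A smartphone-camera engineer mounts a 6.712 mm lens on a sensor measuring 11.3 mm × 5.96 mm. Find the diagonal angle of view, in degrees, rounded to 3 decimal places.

87.164°

Sensor diagonal = √(11.3² + 5.96²) = √163.2116 ≈ 12.7754 mm.
Angle of view α = 2·arctan(d/2f) with d = 12.7754 mm and f = 6.712 mm.
d/2f = 0.95169; arctan(0.95169) ≈ 43.5819°, so α ≈ 87.1638°.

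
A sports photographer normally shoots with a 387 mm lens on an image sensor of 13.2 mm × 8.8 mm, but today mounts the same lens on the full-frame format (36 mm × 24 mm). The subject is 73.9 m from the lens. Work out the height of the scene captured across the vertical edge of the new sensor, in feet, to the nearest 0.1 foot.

The focal length stays 387 mm; the relevant sensor dimension is now h = 24 mm. Object distance dₒ = 73.9 m = 73900 mm.
Thin-lens field height W = h·(dₒ − f)/f = 24 × (73900 − 387)/387 ≈ 4558.946 mm = 4558.946/304.8 ft = 14.9572 ft.

15.0 ft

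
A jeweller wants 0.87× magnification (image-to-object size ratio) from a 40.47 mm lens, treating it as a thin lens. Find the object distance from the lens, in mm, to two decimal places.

86.99 mm

With m = dᵢ/dₒ and 1/f = 1/dₒ + 1/dᵢ, substituting dᵢ = m·dₒ gives 1/f = (1 + 1/m)/dₒ, hence dₒ = f·(1 + 1/m).
dₒ = 40.47 × (1 + 1/0.87) = 40.47 × 2.14943 ≈ 86.987 mm.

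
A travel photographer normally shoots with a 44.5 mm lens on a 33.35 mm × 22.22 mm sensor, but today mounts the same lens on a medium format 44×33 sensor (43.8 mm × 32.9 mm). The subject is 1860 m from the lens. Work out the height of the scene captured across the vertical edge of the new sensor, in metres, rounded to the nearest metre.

The focal length stays 44.5 mm; the relevant sensor dimension is now h = 32.9 mm. Object distance dₒ = 1860 m = 1.86e+06 mm.
Thin-lens field height W = h·(dₒ − f)/f = 32.9 × (1.86e+06 − 44.5)/44.5 ≈ 1375113.167 mm = 1375.11 m.

1375 m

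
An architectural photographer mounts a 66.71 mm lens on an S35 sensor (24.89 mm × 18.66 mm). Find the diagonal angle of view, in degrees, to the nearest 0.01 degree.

26.25°

Sensor diagonal = √(24.89² + 18.66²) = √967.7077 ≈ 31.1080 mm.
Angle of view α = 2·arctan(d/2f) with d = 31.1080 mm and f = 66.71 mm.
d/2f = 0.23316; arctan(0.23316) ≈ 13.1245°, so α ≈ 26.2490°.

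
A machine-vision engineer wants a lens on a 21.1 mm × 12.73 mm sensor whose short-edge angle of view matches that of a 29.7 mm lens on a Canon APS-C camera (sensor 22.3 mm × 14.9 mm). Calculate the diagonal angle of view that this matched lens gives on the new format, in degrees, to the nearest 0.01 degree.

51.80°

Equal short-edge AOV ⇒ f₂ = f₁ · 12.73/14.9 = 29.7 × 0.85436 ≈ 25.3746 mm.
Sensor diagonal = √(21.1² + 12.73²) = √607.2629 ≈ 24.6427 mm.
Diagonal AOV on the new format = 2·arctan(24.6427 / (2 × 25.3746)) = 2·arctan(0.48558) ≈ 51.8005°.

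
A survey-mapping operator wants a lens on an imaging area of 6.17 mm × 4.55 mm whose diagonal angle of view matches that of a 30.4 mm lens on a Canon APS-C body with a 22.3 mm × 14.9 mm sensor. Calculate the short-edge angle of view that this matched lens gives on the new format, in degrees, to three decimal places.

29.342°

Sensor diagonal = √(22.3² + 14.9²) = √719.3000 ≈ 26.8198 mm.
Sensor diagonal = √(6.17² + 4.55²) = √58.7714 ≈ 7.6663 mm.
Equal diagonal AOV ⇒ f₂ = f₁ · 7.6663/26.8198 = 30.4 × 0.28584 ≈ 8.6896 mm.
Short-edge AOV on the new format = 2·arctan(4.55 / (2 × 8.6896)) = 2·arctan(0.26181) ≈ 29.3422°.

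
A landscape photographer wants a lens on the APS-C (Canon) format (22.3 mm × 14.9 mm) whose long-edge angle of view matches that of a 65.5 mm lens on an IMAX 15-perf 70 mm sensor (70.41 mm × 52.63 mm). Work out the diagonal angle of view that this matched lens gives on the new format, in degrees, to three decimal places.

65.759°

Equal long-edge AOV ⇒ f₂ = f₁ · 22.3/70.41 = 65.5 × 0.31672 ≈ 20.7449 mm.
Sensor diagonal = √(22.3² + 14.9²) = √719.3000 ≈ 26.8198 mm.
Diagonal AOV on the new format = 2·arctan(26.8198 / (2 × 20.7449)) = 2·arctan(0.64642) ≈ 65.7587°.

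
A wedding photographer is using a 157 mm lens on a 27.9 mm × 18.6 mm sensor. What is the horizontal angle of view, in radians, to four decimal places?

0.1772 rad

Angle of view α = 2·arctan(w/2f) with w = 27.9 mm and f = 157 mm.
w/2f = 0.08885; arctan(0.08885) ≈ 0.0886 rad, so α ≈ 0.1772 rad.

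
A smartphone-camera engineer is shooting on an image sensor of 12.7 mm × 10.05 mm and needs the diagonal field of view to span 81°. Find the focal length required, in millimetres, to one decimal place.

Sensor diagonal = √(12.7² + 10.05²) = √262.2925 ≈ 16.1954 mm.
From α = 2·arctan(d/2f) we get f = d / (2·tan(α/2)).
With d = 16.1954 mm and α/2 = 40.5°, tan(α/2) ≈ 0.85408, so f ≈ 16.1954 / 1.70816 ≈ 9.4812 mm.

9.5 mm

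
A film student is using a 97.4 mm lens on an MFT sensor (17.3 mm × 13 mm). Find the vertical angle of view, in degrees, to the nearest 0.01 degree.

Angle of view α = 2·arctan(h/2f) with h = 13 mm and f = 97.4 mm.
h/2f = 0.06674; arctan(0.06674) ≈ 3.8180°, so α ≈ 7.6360°.

7.64°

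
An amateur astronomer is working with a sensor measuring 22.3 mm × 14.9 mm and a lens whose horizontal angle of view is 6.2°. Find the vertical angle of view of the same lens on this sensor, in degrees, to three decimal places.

4.145°

From the horizontal AOV: f = 22.3 / (2·tan(3.1°)) = 22.3 / 0.10832 ≈ 205.8789 mm.
Vertical AOV = 2·arctan(14.9 / (2 × 205.8789)) = 2·arctan(0.03619) ≈ 4.1448°.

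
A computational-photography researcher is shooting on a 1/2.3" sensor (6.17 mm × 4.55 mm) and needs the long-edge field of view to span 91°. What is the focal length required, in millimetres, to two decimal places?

3.03 mm

From α = 2·arctan(w/2f) we get f = w / (2·tan(α/2)).
With w = 6.17 mm and α/2 = 45.5°, tan(α/2) ≈ 1.01761, so f ≈ 6.17 / 2.03521 ≈ 3.0316 mm.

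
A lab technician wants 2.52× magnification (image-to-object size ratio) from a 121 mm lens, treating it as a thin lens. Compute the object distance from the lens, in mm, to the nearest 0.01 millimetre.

169.02 mm

With m = dᵢ/dₒ and 1/f = 1/dₒ + 1/dᵢ, substituting dᵢ = m·dₒ gives 1/f = (1 + 1/m)/dₒ, hence dₒ = f·(1 + 1/m).
dₒ = 121 × (1 + 1/2.52) = 121 × 1.39683 ≈ 169.016 mm.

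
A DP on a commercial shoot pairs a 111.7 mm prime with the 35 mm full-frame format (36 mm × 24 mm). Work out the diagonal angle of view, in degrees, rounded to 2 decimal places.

Sensor diagonal = √(36² + 24²) = √1872.0000 ≈ 43.2666 mm.
Angle of view α = 2·arctan(d/2f) with d = 43.2666 mm and f = 111.7 mm.
d/2f = 0.19367; arctan(0.19367) ≈ 10.9610°, so α ≈ 21.9219°.

21.92°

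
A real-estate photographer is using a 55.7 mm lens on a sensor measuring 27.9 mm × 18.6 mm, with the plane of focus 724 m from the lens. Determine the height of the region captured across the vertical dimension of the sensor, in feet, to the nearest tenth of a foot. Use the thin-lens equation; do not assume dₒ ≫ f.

dₒ: 724 m = 724000 mm.
Similar triangles through the lens centre give W/dₒ = h/dᵢ; with 1/f = 1/dₒ + 1/dᵢ this gives W = h·(dₒ − f)/f.
W = 18.6 mm × (724000 − 55.7) / 55.7 = 18.6 × 12997.2047 ≈ 241748.007 mm = 241748.007/304.8 ft = 793.137 ft.

793.1 ft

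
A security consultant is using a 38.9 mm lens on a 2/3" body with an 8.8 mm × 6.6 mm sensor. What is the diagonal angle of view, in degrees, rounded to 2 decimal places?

Sensor diagonal = √(8.8² + 6.6²) = √121.0000 ≈ 11.0000 mm.
Angle of view α = 2·arctan(d/2f) with d = 11.0000 mm and f = 38.9 mm.
d/2f = 0.14139; arctan(0.14139) ≈ 8.0476°, so α ≈ 16.0952°.

16.10°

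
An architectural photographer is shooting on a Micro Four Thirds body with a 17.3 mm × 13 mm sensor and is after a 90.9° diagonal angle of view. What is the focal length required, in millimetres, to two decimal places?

Sensor diagonal = √(17.3² + 13²) = √468.2900 ≈ 21.6400 mm.
From α = 2·arctan(d/2f) we get f = d / (2·tan(α/2)).
With d = 21.6400 mm and α/2 = 45.45°, tan(α/2) ≈ 1.01583, so f ≈ 21.6400 / 2.03167 ≈ 10.6514 mm.

10.65 mm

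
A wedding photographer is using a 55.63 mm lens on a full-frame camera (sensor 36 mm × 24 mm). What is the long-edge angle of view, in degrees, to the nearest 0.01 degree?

Angle of view α = 2·arctan(w/2f) with w = 36 mm and f = 55.63 mm.
w/2f = 0.32357; arctan(0.32357) ≈ 17.9298°, so α ≈ 35.8597°.

35.86°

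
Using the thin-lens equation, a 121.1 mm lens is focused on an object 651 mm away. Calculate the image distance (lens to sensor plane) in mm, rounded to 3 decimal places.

1/dᵢ = 1/f − 1/dₒ = 1/121.1 − 1/651 = 0.0067215 mm⁻¹.
dᵢ = 1/0.0067215 ≈ 148.7754 mm.

148.775 mm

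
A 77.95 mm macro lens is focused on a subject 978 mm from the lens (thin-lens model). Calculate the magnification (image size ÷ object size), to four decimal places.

0.0866×

Thin lens: 1/f = 1/dₒ + 1/dᵢ → 1/dᵢ = 1/77.95 − 1/978 = 0.0118062 mm⁻¹, so dᵢ ≈ 84.7010 mm.
Magnification m = dᵢ/dₒ = 84.7010/978 ≈ 0.08661.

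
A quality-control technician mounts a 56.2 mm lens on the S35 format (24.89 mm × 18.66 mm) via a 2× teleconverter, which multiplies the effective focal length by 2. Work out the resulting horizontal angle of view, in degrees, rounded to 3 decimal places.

12.636°

Effective focal length f = 56.2 × 2 = 112.4 mm.
α = 2·arctan(24.89 / (2 × 112.4)) = 2·arctan(0.11072) ≈ 12.6362°.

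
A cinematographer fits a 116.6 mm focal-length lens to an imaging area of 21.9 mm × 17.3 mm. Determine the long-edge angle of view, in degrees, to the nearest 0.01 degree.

Angle of view α = 2·arctan(w/2f) with w = 21.9 mm and f = 116.6 mm.
w/2f = 0.09391; arctan(0.09391) ≈ 5.3650°, so α ≈ 10.7299°.

10.73°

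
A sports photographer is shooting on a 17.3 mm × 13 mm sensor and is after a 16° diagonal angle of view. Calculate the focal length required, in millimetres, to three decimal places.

Sensor diagonal = √(17.3² + 13²) = √468.2900 ≈ 21.6400 mm.
From α = 2·arctan(d/2f) we get f = d / (2·tan(α/2)).
With d = 21.6400 mm and α/2 = 8°, tan(α/2) ≈ 0.14054, so f ≈ 21.6400 / 0.28108 ≈ 76.9883 mm.

76.988 mm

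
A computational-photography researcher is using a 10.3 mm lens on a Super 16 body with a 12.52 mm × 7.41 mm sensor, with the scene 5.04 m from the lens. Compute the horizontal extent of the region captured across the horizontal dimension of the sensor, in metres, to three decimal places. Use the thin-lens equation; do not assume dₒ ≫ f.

6.114 m

dₒ: 5.04 m = 5040 mm.
Similar triangles through the lens centre give W/dₒ = w/dᵢ; with 1/f = 1/dₒ + 1/dᵢ this gives W = w·(dₒ − f)/f.
W = 12.52 mm × (5040 − 10.3) / 10.3 = 12.52 × 488.3204 ≈ 6113.771 mm = 6.11377 m.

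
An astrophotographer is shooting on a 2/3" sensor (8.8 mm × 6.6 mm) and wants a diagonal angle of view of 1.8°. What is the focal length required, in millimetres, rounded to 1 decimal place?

350.1 mm

Sensor diagonal = √(8.8² + 6.6²) = √121.0000 ≈ 11.0000 mm.
From α = 2·arctan(d/2f) we get f = d / (2·tan(α/2)).
With d = 11.0000 mm and α/2 = 0.9°, tan(α/2) ≈ 0.01571, so f ≈ 11.0000 / 0.03142 ≈ 350.1121 mm.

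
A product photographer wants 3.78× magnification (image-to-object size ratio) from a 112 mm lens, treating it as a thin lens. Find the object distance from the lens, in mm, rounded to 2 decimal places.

With m = dᵢ/dₒ and 1/f = 1/dₒ + 1/dᵢ, substituting dᵢ = m·dₒ gives 1/f = (1 + 1/m)/dₒ, hence dₒ = f·(1 + 1/m).
dₒ = 112 × (1 + 1/3.78) = 112 × 1.26455 ≈ 141.630 mm.

141.63 mm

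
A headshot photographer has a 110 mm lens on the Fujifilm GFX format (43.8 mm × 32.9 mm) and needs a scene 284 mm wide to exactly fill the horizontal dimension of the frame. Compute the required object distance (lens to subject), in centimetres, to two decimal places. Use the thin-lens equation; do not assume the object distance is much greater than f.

82.32 cm

Magnification m = w/W = dᵢ/dₒ; combined with 1/f = 1/dₒ + 1/dᵢ this gives dₒ = f·(1 + W/w).
dₒ = 110 mm × (1 + 284/43.8) = 110 × 7.4840 ≈ 823.242 mm = 82.3242 cm.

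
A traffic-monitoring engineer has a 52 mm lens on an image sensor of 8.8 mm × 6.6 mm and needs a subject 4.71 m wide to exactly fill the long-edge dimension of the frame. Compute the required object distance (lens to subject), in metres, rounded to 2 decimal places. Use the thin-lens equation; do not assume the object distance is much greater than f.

W: 4.71 m = 4710 mm.
Magnification m = w/W = dᵢ/dₒ; combined with 1/f = 1/dₒ + 1/dᵢ this gives dₒ = f·(1 + W/w).
dₒ = 52 mm × (1 + 4710/8.8) = 52 × 536.2273 ≈ 27883.818 mm = 27.8838 m.

27.88 m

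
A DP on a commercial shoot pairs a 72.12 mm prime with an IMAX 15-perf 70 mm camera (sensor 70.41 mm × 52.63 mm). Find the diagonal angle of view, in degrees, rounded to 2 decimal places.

Sensor diagonal = √(70.41² + 52.63²) = √7727.4850 ≈ 87.9061 mm.
Angle of view α = 2·arctan(d/2f) with d = 87.9061 mm and f = 72.12 mm.
d/2f = 0.60944; arctan(0.60944) ≈ 31.3599°, so α ≈ 62.7199°.

62.72°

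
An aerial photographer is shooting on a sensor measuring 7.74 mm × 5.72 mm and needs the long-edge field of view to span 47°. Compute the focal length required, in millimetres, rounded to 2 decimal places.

From α = 2·arctan(w/2f) we get f = w / (2·tan(α/2)).
With w = 7.74 mm and α/2 = 23.5°, tan(α/2) ≈ 0.43481, so f ≈ 7.74 / 0.86962 ≈ 8.9004 mm.

8.90 mm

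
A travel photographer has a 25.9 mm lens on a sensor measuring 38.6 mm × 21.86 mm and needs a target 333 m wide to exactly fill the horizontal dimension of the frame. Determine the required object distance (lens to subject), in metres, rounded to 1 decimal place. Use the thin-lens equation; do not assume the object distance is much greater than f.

W: 333 m = 333000 mm.
Magnification m = w/W = dᵢ/dₒ; combined with 1/f = 1/dₒ + 1/dᵢ this gives dₒ = f·(1 + W/w).
dₒ = 25.9 mm × (1 + 333000/38.6) = 25.9 × 8627.9430 ≈ 223463.724 mm = 223.464 m.

223.5 m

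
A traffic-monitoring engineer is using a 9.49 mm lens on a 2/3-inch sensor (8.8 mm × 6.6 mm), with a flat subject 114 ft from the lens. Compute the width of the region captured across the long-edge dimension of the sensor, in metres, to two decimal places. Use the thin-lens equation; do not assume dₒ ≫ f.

dₒ: 114 ft × 304.8 mm/ft = 34747.20 mm.
Similar triangles through the lens centre give W/dₒ = w/dᵢ; with 1/f = 1/dₒ + 1/dᵢ this gives W = w·(dₒ − f)/f.
W = 8.8 mm × (34747.2 − 9.49) / 9.49 = 8.8 × 3660.4540 ≈ 32211.996 mm = 32.212 m.

32.21 m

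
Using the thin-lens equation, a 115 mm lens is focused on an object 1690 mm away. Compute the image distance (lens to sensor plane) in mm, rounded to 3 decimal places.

1/dᵢ = 1/f − 1/dₒ = 1/115 − 1/1690 = 0.0081039 mm⁻¹.
dᵢ = 1/0.0081039 ≈ 123.3968 mm.

123.397 mm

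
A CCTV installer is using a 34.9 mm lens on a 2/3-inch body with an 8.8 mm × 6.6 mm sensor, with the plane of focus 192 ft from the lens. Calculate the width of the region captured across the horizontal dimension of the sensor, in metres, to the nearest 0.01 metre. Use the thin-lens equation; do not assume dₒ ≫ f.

14.75 m

dₒ: 192 ft × 304.8 mm/ft = 58521.60 mm.
Similar triangles through the lens centre give W/dₒ = w/dᵢ; with 1/f = 1/dₒ + 1/dᵢ this gives W = w·(dₒ − f)/f.
W = 8.8 mm × (58521.6 − 34.9) / 34.9 = 8.8 × 1675.8366 ≈ 14747.362 mm = 14.7474 m.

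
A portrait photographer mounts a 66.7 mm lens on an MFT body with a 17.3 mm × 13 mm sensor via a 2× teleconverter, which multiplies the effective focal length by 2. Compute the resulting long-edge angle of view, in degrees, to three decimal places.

Effective focal length f = 66.7 × 2 = 133.4 mm.
α = 2·arctan(17.3 / (2 × 133.4)) = 2·arctan(0.06484) ≈ 7.4200°.

7.420°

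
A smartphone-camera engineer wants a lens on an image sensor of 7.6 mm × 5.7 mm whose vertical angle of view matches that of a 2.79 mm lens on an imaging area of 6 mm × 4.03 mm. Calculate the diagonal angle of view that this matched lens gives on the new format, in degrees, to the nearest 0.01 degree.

100.56°

Equal vertical AOV ⇒ f₂ = f₁ · 5.7/4.03 = 2.79 × 1.41439 ≈ 3.9462 mm.
Sensor diagonal = √(7.6² + 5.7²) = √90.2500 ≈ 9.5000 mm.
Diagonal AOV on the new format = 2·arctan(9.5000 / (2 × 3.9462)) = 2·arctan(1.20370) ≈ 100.5625°.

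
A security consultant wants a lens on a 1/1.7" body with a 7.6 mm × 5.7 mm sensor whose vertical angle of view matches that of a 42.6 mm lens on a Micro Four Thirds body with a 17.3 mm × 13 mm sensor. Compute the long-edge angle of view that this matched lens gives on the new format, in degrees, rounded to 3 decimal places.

22.999°

Equal vertical AOV ⇒ f₂ = f₁ · 5.7/13 = 42.6 × 0.43846 ≈ 18.6785 mm.
Long-edge AOV on the new format = 2·arctan(7.6 / (2 × 18.6785)) = 2·arctan(0.20344) ≈ 22.9990°.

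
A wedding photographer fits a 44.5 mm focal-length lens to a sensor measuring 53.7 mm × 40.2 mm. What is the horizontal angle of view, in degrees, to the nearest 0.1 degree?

Angle of view α = 2·arctan(w/2f) with w = 53.7 mm and f = 44.5 mm.
w/2f = 0.60337; arctan(0.60337) ≈ 31.1056°, so α ≈ 62.2111°.

62.2°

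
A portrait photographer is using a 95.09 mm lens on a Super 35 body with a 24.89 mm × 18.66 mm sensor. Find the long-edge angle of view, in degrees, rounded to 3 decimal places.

Angle of view α = 2·arctan(w/2f) with w = 24.89 mm and f = 95.09 mm.
w/2f = 0.13088; arctan(0.13088) ≈ 7.4563°, so α ≈ 14.9125°.

14.913°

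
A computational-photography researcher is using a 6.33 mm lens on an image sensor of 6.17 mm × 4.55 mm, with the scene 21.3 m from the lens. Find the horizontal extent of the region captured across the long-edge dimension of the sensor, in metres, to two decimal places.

dₒ: 21.3 m = 21300 mm.
Similar triangles through the lens centre give W/dₒ = w/dᵢ; with 1/f = 1/dₒ + 1/dᵢ this gives W = w·(dₒ − f)/f.
W = 6.17 mm × (21300 − 6.33) / 6.33 = 6.17 × 3363.9289 ≈ 20755.441 mm = 20.7554 m.

20.76 m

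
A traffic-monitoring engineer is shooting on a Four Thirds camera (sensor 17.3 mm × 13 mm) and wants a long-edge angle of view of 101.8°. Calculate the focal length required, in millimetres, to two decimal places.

7.03 mm

From α = 2·arctan(w/2f) we get f = w / (2·tan(α/2)).
With w = 17.3 mm and α/2 = 50.9°, tan(α/2) ≈ 1.23050, so f ≈ 17.3 / 2.46100 ≈ 7.0297 mm.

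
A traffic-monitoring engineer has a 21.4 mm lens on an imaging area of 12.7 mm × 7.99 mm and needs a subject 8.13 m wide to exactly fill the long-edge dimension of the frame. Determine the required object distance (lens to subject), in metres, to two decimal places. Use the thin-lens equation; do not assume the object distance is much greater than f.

W: 8.13 m = 8130 mm.
Magnification m = w/W = dᵢ/dₒ; combined with 1/f = 1/dₒ + 1/dᵢ this gives dₒ = f·(1 + W/w).
dₒ = 21.4 mm × (1 + 8130/12.7) = 21.4 × 641.1575 ≈ 13720.770 mm = 13.7208 m.

13.72 m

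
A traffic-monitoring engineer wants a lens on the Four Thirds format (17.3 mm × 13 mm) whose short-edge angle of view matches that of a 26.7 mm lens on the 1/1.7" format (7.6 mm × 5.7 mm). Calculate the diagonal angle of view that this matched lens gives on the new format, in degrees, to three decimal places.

Equal short-edge AOV ⇒ f₂ = f₁ · 13/5.7 = 26.7 × 2.28070 ≈ 60.8947 mm.
Sensor diagonal = √(17.3² + 13²) = √468.2900 ≈ 21.6400 mm.
Diagonal AOV on the new format = 2·arctan(21.6400 / (2 × 60.8947)) = 2·arctan(0.17768) ≈ 20.1508°.

20.151°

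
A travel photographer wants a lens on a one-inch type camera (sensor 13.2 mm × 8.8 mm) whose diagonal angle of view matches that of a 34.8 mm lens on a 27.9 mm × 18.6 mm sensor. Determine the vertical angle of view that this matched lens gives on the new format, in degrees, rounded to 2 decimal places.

Sensor diagonal = √(27.9² + 18.6²) = √1124.3700 ≈ 33.5316 mm.
Sensor diagonal = √(13.2² + 8.8²) = √251.6800 ≈ 15.8644 mm.
Equal diagonal AOV ⇒ f₂ = f₁ · 15.8644/33.5316 = 34.8 × 0.47312 ≈ 16.4645 mm.
Vertical AOV on the new format = 2·arctan(8.8 / (2 × 16.4645)) = 2·arctan(0.26724) ≈ 29.9243°.

29.92°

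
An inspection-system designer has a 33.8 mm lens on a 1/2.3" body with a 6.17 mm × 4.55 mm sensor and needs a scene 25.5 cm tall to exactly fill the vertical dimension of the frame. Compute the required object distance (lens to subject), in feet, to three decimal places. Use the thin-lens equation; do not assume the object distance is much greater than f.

W: 25.5 cm = 255 mm.
Magnification m = h/W = dᵢ/dₒ; combined with 1/f = 1/dₒ + 1/dᵢ this gives dₒ = f·(1 + W/h).
dₒ = 33.8 mm × (1 + 255/4.55) = 33.8 × 57.0440 ≈ 1928.086 mm = 1928.086/304.8 ft = 6.32574 ft.

6.326 ft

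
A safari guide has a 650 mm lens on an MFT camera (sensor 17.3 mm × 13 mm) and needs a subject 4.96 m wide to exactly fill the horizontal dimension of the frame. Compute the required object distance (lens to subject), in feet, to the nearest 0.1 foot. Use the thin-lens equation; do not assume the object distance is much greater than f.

613.5 ft

W: 4.96 m = 4960 mm.
Magnification m = w/W = dᵢ/dₒ; combined with 1/f = 1/dₒ + 1/dᵢ this gives dₒ = f·(1 + W/w).
dₒ = 650 mm × (1 + 4960/17.3) = 650 × 287.7052 ≈ 187008.382 mm = 187008.382/304.8 ft = 613.545 ft.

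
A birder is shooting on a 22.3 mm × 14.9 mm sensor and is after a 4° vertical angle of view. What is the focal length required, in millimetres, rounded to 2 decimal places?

From α = 2·arctan(h/2f) we get f = h / (2·tan(α/2)).
With h = 14.9 mm and α/2 = 2°, tan(α/2) ≈ 0.03492, so f ≈ 14.9 / 0.06984 ≈ 213.3401 mm.

213.34 mm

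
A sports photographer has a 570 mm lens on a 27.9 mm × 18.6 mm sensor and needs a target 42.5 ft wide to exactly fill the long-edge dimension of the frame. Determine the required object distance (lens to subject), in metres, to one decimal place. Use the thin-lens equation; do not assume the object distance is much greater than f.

265.2 m

W: 42.5 ft × 304.8 mm/ft = 12954.00 mm.
Magnification m = w/W = dᵢ/dₒ; combined with 1/f = 1/dₒ + 1/dᵢ this gives dₒ = f·(1 + W/w).
dₒ = 570 mm × (1 + 12954/27.9) = 570 × 465.3011 ≈ 265221.604 mm = 265.222 m.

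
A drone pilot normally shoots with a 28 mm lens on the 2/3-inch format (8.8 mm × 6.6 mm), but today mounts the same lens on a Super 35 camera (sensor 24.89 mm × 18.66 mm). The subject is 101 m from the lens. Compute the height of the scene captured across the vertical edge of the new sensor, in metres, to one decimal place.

67.3 m

The focal length stays 28 mm; the relevant sensor dimension is now h = 18.66 mm. Object distance dₒ = 101 m = 101000 mm.
Thin-lens field height W = h·(dₒ − f)/f = 18.66 × (101000 − 28)/28 ≈ 67290.626 mm = 67.2906 m.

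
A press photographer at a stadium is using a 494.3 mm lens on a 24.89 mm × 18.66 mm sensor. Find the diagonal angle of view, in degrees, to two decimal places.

Sensor diagonal = √(24.89² + 18.66²) = √967.7077 ≈ 31.1080 mm.
Angle of view α = 2·arctan(d/2f) with d = 31.1080 mm and f = 494.3 mm.
d/2f = 0.03147; arctan(0.03147) ≈ 1.8023°, so α ≈ 3.6046°.

3.60°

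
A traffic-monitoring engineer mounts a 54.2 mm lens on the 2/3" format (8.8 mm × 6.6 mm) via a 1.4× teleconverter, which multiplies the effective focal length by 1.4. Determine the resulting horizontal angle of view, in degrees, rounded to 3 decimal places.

Effective focal length f = 54.2 × 1.4 = 75.88 mm.
α = 2·arctan(8.8 / (2 × 75.88)) = 2·arctan(0.05799) ≈ 6.6373°.

6.637°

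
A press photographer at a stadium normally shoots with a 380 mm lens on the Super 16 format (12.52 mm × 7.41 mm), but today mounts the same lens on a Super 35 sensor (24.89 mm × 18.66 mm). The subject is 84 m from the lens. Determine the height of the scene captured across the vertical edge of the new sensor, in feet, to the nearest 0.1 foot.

13.5 ft

The focal length stays 380 mm; the relevant sensor dimension is now h = 18.66 mm. Object distance dₒ = 84 m = 84000 mm.
Thin-lens field height W = h·(dₒ − f)/f = 18.66 × (84000 − 380)/380 ≈ 4106.182 mm = 4106.182/304.8 ft = 13.4717 ft.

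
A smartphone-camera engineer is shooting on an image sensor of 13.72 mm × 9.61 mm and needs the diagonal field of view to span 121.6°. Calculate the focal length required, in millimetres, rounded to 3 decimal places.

Sensor diagonal = √(13.72² + 9.61²) = √280.5905 ≈ 16.7508 mm.
From α = 2·arctan(d/2f) we get f = d / (2·tan(α/2)).
With d = 16.7508 mm and α/2 = 60.8°, tan(α/2) ≈ 1.78929, so f ≈ 16.7508 / 3.57858 ≈ 4.6809 mm.

4.681 mm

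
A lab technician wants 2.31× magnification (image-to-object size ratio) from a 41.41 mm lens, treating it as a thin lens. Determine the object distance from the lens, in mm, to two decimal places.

59.34 mm

With m = dᵢ/dₒ and 1/f = 1/dₒ + 1/dᵢ, substituting dᵢ = m·dₒ gives 1/f = (1 + 1/m)/dₒ, hence dₒ = f·(1 + 1/m).
dₒ = 41.41 × (1 + 1/2.31) = 41.41 × 1.43290 ≈ 59.336 mm.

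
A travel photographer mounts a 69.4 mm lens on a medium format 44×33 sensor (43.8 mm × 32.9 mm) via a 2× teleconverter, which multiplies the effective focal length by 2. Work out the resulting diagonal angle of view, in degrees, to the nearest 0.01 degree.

Effective focal length f = 69.4 × 2 = 138.8 mm.
Sensor diagonal = √(43.8² + 32.9²) = √3000.8500 ≈ 54.7800 mm.
α = 2·arctan(54.780 / (2 × 138.8)) = 2·arctan(0.19733) ≈ 22.3260°.

22.33°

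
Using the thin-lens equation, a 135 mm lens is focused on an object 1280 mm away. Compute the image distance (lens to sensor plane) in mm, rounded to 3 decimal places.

1/dᵢ = 1/f − 1/dₒ = 1/135 − 1/1280 = 0.0066262 mm⁻¹.
dᵢ = 1/0.0066262 ≈ 150.9170 mm.

150.917 mm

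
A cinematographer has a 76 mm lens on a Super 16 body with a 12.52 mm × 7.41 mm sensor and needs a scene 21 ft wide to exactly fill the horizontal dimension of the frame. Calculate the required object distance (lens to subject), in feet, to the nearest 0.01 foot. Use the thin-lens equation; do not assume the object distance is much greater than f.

127.73 ft

W: 21 ft × 304.8 mm/ft = 6400.80 mm.
Magnification m = w/W = dᵢ/dₒ; combined with 1/f = 1/dₒ + 1/dᵢ this gives dₒ = f·(1 + W/w).
dₒ = 76 mm × (1 + 6400.8/12.52) = 76 × 512.2460 ≈ 38930.695 mm = 38930.695/304.8 ft = 127.725 ft.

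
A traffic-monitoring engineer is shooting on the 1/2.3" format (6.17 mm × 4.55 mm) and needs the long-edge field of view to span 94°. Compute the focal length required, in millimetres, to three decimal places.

From α = 2·arctan(w/2f) we get f = w / (2·tan(α/2)).
With w = 6.17 mm and α/2 = 47°, tan(α/2) ≈ 1.07237, so f ≈ 6.17 / 2.14474 ≈ 2.8768 mm.

2.877 mm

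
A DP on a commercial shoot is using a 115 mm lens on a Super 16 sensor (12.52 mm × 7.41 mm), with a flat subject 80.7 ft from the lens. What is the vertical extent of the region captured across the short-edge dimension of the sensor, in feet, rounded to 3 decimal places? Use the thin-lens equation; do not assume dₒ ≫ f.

dₒ: 80.7 ft × 304.8 mm/ft = 24597.36 mm.
Similar triangles through the lens centre give W/dₒ = h/dᵢ; with 1/f = 1/dₒ + 1/dᵢ this gives W = h·(dₒ − f)/f.
W = 7.41 mm × (24597.4 − 115) / 115 = 7.41 × 212.8901 ≈ 1577.515 mm = 1577.515/304.8 ft = 5.17558 ft.

5.176 ft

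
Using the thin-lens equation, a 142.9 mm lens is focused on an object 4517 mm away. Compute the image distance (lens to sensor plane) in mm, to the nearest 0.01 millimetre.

1/dᵢ = 1/f − 1/dₒ = 1/142.9 − 1/4517 = 0.0067765 mm⁻¹.
dᵢ = 1/0.0067765 ≈ 147.5685 mm.

147.57 mm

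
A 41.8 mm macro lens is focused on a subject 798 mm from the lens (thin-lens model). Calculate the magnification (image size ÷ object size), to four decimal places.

0.0553×

Thin lens: 1/f = 1/dₒ + 1/dᵢ → 1/dᵢ = 1/41.8 − 1/798 = 0.0226703 mm⁻¹, so dᵢ ≈ 44.1106 mm.
Magnification m = dᵢ/dₒ = 44.1106/798 ≈ 0.05528.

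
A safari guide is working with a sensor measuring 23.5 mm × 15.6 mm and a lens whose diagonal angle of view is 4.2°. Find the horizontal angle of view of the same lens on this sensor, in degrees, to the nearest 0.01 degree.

Sensor diagonal = √(23.5² + 15.6²) = √795.6100 ≈ 28.2066 mm.
From the diagonal AOV: f = 28.2066 / (2·tan(2.1°)) = 28.2066 / 0.07334 ≈ 384.6174 mm.
Horizontal AOV = 2·arctan(23.5 / (2 × 384.6174)) = 2·arctan(0.03055) ≈ 3.4997°.

3.50°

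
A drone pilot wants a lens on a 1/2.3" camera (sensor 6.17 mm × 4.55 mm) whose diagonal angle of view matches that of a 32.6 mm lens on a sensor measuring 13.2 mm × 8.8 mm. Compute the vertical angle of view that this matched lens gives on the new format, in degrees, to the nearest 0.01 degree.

16.43°

Sensor diagonal = √(13.2² + 8.8²) = √251.6800 ≈ 15.8644 mm.
Sensor diagonal = √(6.17² + 4.55²) = √58.7714 ≈ 7.6663 mm.
Equal diagonal AOV ⇒ f₂ = f₁ · 7.6663/15.8644 = 32.6 × 0.48324 ≈ 15.7535 mm.
Vertical AOV on the new format = 2·arctan(4.55 / (2 × 15.7535)) = 2·arctan(0.14441) ≈ 16.4348°.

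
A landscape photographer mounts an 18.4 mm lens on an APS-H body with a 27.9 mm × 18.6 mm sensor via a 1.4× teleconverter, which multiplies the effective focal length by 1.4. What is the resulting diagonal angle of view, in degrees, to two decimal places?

Effective focal length f = 18.4 × 1.4 = 25.76 mm.
Sensor diagonal = √(27.9² + 18.6²) = √1124.3700 ≈ 33.5316 mm.
α = 2·arctan(33.532 / (2 × 25.76)) = 2·arctan(0.65085) ≈ 66.1159°.

66.12°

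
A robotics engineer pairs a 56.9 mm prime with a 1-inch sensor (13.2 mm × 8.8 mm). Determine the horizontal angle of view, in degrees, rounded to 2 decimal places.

Angle of view α = 2·arctan(w/2f) with w = 13.2 mm and f = 56.9 mm.
w/2f = 0.11599; arctan(0.11599) ≈ 6.6163°, so α ≈ 13.2327°.

13.23°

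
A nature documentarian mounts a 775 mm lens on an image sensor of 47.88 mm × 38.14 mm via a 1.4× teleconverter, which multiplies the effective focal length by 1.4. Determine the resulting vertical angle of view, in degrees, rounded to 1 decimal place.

Effective focal length f = 775 × 1.4 = 1085 mm.
α = 2·arctan(38.14 / (2 × 1085)) = 2·arctan(0.01758) ≈ 2.0139°.

2.0°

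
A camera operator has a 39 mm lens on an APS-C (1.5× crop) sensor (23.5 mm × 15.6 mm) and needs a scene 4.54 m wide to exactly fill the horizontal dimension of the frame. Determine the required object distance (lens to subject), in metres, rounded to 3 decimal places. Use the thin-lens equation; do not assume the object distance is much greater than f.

7.573 m

W: 4.54 m = 4540 mm.
Magnification m = w/W = dᵢ/dₒ; combined with 1/f = 1/dₒ + 1/dᵢ this gives dₒ = f·(1 + W/w).
dₒ = 39 mm × (1 + 4540/23.5) = 39 × 194.1915 ≈ 7573.468 mm = 7.57347 m.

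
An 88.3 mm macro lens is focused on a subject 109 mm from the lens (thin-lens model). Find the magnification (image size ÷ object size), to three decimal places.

Thin lens: 1/f = 1/dₒ + 1/dᵢ → 1/dᵢ = 1/88.3 − 1/109 = 0.0021507 mm⁻¹, so dᵢ ≈ 464.9614 mm.
Magnification m = dᵢ/dₒ = 464.9614/109 ≈ 4.26570.

4.266×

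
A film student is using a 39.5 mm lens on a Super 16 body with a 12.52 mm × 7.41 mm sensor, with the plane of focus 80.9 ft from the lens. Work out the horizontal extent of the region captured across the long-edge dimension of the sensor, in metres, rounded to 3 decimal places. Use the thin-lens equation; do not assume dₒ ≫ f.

7.803 m

dₒ: 80.9 ft × 304.8 mm/ft = 24658.32 mm.
Similar triangles through the lens centre give W/dₒ = w/dᵢ; with 1/f = 1/dₒ + 1/dᵢ this gives W = w·(dₒ − f)/f.
W = 12.52 mm × (24658.3 − 39.5) / 39.5 = 12.52 × 623.2612 ≈ 7803.231 mm = 7.80323 m.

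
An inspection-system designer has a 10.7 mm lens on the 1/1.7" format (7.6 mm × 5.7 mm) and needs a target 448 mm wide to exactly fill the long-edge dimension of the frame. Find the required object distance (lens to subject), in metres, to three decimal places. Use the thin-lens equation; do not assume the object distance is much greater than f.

0.641 m

Magnification m = w/W = dᵢ/dₒ; combined with 1/f = 1/dₒ + 1/dᵢ this gives dₒ = f·(1 + W/w).
dₒ = 10.7 mm × (1 + 448/7.6) = 10.7 × 59.9474 ≈ 641.437 mm = 0.641437 m.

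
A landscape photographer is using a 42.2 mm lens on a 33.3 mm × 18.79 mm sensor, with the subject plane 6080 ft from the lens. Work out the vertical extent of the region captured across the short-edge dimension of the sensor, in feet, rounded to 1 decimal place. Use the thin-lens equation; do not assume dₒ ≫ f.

2707.1 ft

dₒ: 6080 ft × 304.8 mm/ft = 1853183.94 mm.
Similar triangles through the lens centre give W/dₒ = h/dᵢ; with 1/f = 1/dₒ + 1/dᵢ this gives W = h·(dₒ − f)/f.
W = 18.79 mm × (1.85318e+06 − 42.2) / 42.2 = 18.79 × 43913.3114 ≈ 825131.121 mm = 825131.121/304.8 ft = 2707.12 ft.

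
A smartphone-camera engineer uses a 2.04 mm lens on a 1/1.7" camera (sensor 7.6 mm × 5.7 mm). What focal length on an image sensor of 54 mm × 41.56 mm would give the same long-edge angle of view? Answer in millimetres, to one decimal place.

14.5 mm

Equal angle of view means equal width/f ratio, so f₂ = f₁ · (width₂/width₁) = 2.04 × 54/7.6.
f₂ = 2.04 × 7.10526 ≈ 14.495 mm.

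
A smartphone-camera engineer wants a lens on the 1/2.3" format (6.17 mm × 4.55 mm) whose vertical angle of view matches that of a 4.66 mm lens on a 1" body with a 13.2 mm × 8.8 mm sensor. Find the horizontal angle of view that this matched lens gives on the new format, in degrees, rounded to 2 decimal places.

104.02°

Equal vertical AOV ⇒ f₂ = f₁ · 4.55/8.8 = 4.66 × 0.51705 ≈ 2.4094 mm.
Horizontal AOV on the new format = 2·arctan(6.17 / (2 × 2.4094)) = 2·arctan(1.28038) ≈ 104.0192°.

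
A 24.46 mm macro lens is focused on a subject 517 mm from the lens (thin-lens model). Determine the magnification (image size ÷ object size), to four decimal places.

Thin lens: 1/f = 1/dₒ + 1/dᵢ → 1/dᵢ = 1/24.46 − 1/517 = 0.0389488 mm⁻¹, so dᵢ ≈ 25.6747 mm.
Magnification m = dᵢ/dₒ = 25.6747/517 ≈ 0.04966.

0.0497×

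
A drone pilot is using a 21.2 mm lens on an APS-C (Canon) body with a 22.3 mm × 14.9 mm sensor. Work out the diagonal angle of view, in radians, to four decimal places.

1.1280 rad

Sensor diagonal = √(22.3² + 14.9²) = √719.3000 ≈ 26.8198 mm.
Angle of view α = 2·arctan(d/2f) with d = 26.8198 mm and f = 21.2 mm.
d/2f = 0.63254; arctan(0.63254) ≈ 0.5640 rad, so α ≈ 1.1280 rad.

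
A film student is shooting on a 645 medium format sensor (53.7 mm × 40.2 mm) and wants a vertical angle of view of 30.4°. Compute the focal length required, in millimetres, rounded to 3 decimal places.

From α = 2·arctan(h/2f) we get f = h / (2·tan(α/2)).
With h = 40.2 mm and α/2 = 15.2°, tan(α/2) ≈ 0.27169, so f ≈ 40.2 / 0.54339 ≈ 73.9803 mm.

73.980 mm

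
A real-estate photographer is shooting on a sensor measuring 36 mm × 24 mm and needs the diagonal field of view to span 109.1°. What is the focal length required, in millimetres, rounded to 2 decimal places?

Sensor diagonal = √(36² + 24²) = √1872.0000 ≈ 43.2666 mm.
From α = 2·arctan(d/2f) we get f = d / (2·tan(α/2)).
With d = 43.2666 mm and α/2 = 54.55°, tan(α/2) ≈ 1.40454, so f ≈ 43.2666 / 2.80908 ≈ 15.4024 mm.

15.40 mm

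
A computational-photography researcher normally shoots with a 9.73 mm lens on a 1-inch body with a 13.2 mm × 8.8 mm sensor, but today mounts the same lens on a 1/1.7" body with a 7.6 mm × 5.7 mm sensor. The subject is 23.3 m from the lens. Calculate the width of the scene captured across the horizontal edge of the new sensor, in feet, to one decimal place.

The focal length stays 9.73 mm; the relevant sensor dimension is now w = 7.6 mm. Object distance dₒ = 23.3 m = 23300 mm.
Thin-lens field width W = w·(dₒ − f)/f = 7.6 × (23300 − 9.73)/9.73 ≈ 18191.783 mm = 18191.783/304.8 ft = 59.6843 ft.

59.7 ft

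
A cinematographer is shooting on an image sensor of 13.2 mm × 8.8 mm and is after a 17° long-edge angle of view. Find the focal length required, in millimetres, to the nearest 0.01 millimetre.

From α = 2·arctan(w/2f) we get f = w / (2·tan(α/2)).
With w = 13.2 mm and α/2 = 8.5°, tan(α/2) ≈ 0.14945, so f ≈ 13.2 / 0.29890 ≈ 44.1616 mm.

44.16 mm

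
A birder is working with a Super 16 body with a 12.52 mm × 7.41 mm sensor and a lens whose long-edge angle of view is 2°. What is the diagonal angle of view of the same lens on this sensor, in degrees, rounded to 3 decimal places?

2.324°

From the long-edge AOV: f = 12.52 / (2·tan(1°)) = 12.52 / 0.03491 ≈ 358.6352 mm.
Sensor diagonal = √(12.52² + 7.41²) = √211.6585 ≈ 14.5485 mm.
Diagonal AOV = 2·arctan(14.5485 / (2 × 358.6352)) = 2·arctan(0.02028) ≈ 2.3240°.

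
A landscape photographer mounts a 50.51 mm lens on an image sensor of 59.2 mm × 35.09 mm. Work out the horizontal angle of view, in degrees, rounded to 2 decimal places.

60.74°

Angle of view α = 2·arctan(w/2f) with w = 59.2 mm and f = 50.51 mm.
w/2f = 0.58602; arctan(0.58602) ≈ 30.3713°, so α ≈ 60.7425°.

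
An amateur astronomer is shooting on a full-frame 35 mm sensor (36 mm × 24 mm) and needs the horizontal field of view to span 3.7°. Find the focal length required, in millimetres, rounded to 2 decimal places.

From α = 2·arctan(w/2f) we get f = w / (2·tan(α/2)).
With w = 36 mm and α/2 = 1.85°, tan(α/2) ≈ 0.03230, so f ≈ 36 / 0.06460 ≈ 557.2787 mm.

557.28 mm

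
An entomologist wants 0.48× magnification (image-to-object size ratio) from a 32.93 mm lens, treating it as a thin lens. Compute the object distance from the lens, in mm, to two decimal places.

With m = dᵢ/dₒ and 1/f = 1/dₒ + 1/dᵢ, substituting dᵢ = m·dₒ gives 1/f = (1 + 1/m)/dₒ, hence dₒ = f·(1 + 1/m).
dₒ = 32.93 × (1 + 1/0.48) = 32.93 × 3.08333 ≈ 101.534 mm.

101.53 mm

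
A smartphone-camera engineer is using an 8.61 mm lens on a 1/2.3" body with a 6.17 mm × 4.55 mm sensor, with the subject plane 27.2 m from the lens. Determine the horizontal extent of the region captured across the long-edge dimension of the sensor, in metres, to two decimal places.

19.49 m

dₒ: 27.2 m = 27200 mm.
Similar triangles through the lens centre give W/dₒ = w/dᵢ; with 1/f = 1/dₒ + 1/dᵢ this gives W = w·(dₒ − f)/f.
W = 6.17 mm × (27200 − 8.61) / 8.61 = 6.17 × 3158.1173 ≈ 19485.584 mm = 19.4856 m.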